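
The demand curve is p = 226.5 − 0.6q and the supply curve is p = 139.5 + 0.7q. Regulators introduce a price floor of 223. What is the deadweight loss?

2425.77

Competitive equilibrium: 226.5 − 0.6q = 139.5 + 0.7q → q* = 66.92308, p* = 186.34615.
At the floor p = 223, quantity demanded = (226.5 − 223)/0.6 = 5.83333.
Sellers' marginal cost at q' = 5.83333: 139.5 + 0.7·5.83333 = 143.58333.
Δq = 66.92308 − 5.83333 = 61.08975; wedge = 223 − 143.58333 = 79.41667.
DWL = ½ × 61.08975 × 79.41667 = 2425.77.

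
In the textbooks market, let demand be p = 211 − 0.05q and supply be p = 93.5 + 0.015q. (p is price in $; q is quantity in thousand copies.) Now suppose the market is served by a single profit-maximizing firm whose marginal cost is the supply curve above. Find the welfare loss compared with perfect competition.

Competitive equilibrium: 211 − 0.05q = 93.5 + 0.015q → q* = 1807.69231, p* = 120.61538.
Marginal revenue: MR = 211 − 0.1q. Set MR = MC: 211 − 0.1q = 93.5 + 0.015q → q_m = 1021.73913.
Price p_m = 211 − 0.05·1021.73913 = 159.91304; MC(q_m) = 93.5 + 0.015·1021.73913 = 108.82609.
Competitive q* = 1807.69231, so Δq = 785.95318; wedge = 159.91304 − 108.82609 = 51.08695.
The triangle = ½ × 785.95318 × 51.08695 = $20075.98 thousand.

$20075.98 thousand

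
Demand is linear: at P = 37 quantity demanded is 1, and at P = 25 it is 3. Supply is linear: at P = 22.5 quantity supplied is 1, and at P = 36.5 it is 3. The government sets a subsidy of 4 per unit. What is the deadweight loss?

0.62

Demand slope = (25 − 37)/(3 − 1) = −6, so P = 43 − 6Q.
Supply slope = (36.5 − 22.5)/(3 − 1) = 7, so P = 15.5 + 7Q.
Competitive equilibrium: 43 − 6Q = 15.5 + 7Q → Q* = 2.1154, P* = 30.3077.
The subsidy lowers effective supply by 4: P = 11.5 + 7Q.
New quantity: 43 − 6Q = 11.5 + 7Q → Q' = 2.4231.
Overproduction ΔQ = 2.4231 − 2.1154 = 0.3077; wedge = subsidy = 4.
Deadweight loss = ½ × 0.3077 × 4 = 0.62.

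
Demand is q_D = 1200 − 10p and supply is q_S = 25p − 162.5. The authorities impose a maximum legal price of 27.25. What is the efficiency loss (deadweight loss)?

In inverse form: demand p = 120 − 0.1q, supply p = 6.5 + 0.04q.
Competitive equilibrium: 120 − 0.1q = 6.5 + 0.04q → q* = 810.7143, p* = 38.9286.
At the ceiling p = 27.25, quantity supplied = (27.25 − 6.5)/0.04 = 518.75.
Willingness to pay at q' = 518.75: 120 − 0.1·518.75 = 68.125.
Δq = 810.7143 − 518.75 = 291.9643; wedge = 68.125 − 27.25 = 40.875.
Deadweight loss = ½ × 291.9643 × 40.875 = 5967.02.

5967.02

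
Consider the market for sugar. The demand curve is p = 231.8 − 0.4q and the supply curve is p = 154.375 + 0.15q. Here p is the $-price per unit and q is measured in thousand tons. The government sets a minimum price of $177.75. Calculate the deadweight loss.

Competitive equilibrium: 231.8 − 0.4q = 154.375 + 0.15q → q* = 140.7727, p* = 175.4909.
At the floor p = 177.75, quantity demanded = (231.8 − 177.75)/0.4 = 135.125.
Sellers' marginal cost at q' = 135.125: 154.375 + 0.15·135.125 = 174.6438.
Δq = 140.7727 − 135.125 = 5.6477; wedge = 177.75 − 174.6438 = 3.1062.
DWL = ½ × 5.6477 × 3.1062 = $8.77 thousand.

$8.77 thousand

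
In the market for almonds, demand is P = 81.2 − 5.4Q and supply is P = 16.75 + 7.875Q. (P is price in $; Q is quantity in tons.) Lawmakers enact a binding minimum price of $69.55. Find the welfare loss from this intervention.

$48.30

Competitive equilibrium: 81.2 − 5.4Q = 16.75 + 7.875Q → Q* = 4.855, P* = 54.9831.
At the floor P = 69.55, quantity demanded = (81.2 − 69.55)/5.4 = 2.1574.
Sellers' marginal cost at Q' = 2.1574: 16.75 + 7.875·2.1574 = 33.7395.
ΔQ = 4.855 − 2.1574 = 2.6976; wedge = 69.55 − 33.7395 = 35.8105.
Deadweight loss = ½ × 2.6976 × 35.8105 = $48.30.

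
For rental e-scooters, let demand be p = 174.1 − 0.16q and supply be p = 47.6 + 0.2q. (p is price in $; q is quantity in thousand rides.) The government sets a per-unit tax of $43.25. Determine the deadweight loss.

Competitive equilibrium: 174.1 − 0.16q = 47.6 + 0.2q → q* = 351.3889, p* = 117.8778.
With the tax, the buyer price exceeds the seller price by 43.25: (174.1 − 0.16q) − (47.6 + 0.2q) = 43.25 → q' = 231.25.
Δq = 351.3889 − 231.25 = 120.1389; the wedge equals the tax, 43.25.
The triangle = ½ × 120.1389 × 43.25 = $2598 thousand.

$2598 thousand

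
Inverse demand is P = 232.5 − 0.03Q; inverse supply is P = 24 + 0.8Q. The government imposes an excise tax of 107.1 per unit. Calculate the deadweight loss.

Competitive equilibrium: 232.5 − 0.03Q = 24 + 0.8Q → Q* = 251.20482, P* = 224.96386.
With the tax, the buyer price exceeds the seller price by 107.1: (232.5 − 0.03Q) − (24 + 0.8Q) = 107.1 → Q' = 122.16867.
ΔQ = 251.20482 − 122.16867 = 129.03615; the wedge equals the tax, 107.1.
Welfare loss = ½ × 129.03615 × 107.1 = 6909.89.

6909.89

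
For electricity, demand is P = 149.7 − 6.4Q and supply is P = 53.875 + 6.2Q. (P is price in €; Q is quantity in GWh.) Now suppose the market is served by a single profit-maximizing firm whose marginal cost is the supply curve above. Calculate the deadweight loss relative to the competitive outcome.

Competitive equilibrium: 149.7 − 6.4Q = 53.875 + 6.2Q → Q* = 7.60516, P* = 101.02698.
Marginal revenue: MR = 149.7 − 12.8Q. Set MR = MC: 149.7 − 12.8Q = 53.875 + 6.2Q → Q_m = 5.04342.
Price P_m = 149.7 − 6.4·5.04342 = 117.42211; MC(Q_m) = 53.875 + 6.2·5.04342 = 85.1442.
Competitive Q* = 7.60516, so ΔQ = 2.56174; wedge = 117.42211 − 85.1442 = 32.27791.
Welfare loss = ½ × 2.56174 × 32.27791 = €41.34.

€41.34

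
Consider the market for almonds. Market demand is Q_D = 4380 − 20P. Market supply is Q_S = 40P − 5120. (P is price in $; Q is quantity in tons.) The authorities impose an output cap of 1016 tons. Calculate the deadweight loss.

In inverse form: demand P = 219 − 0.05Q, supply P = 128 + 0.025Q.
Competitive equilibrium: 219 − 0.05Q = 128 + 0.025Q → Q* = 1213.3333, P* = 158.3333.
At Q = 1016: demand price = 219 − 0.05·1016 = 168.2; supply price = 128 + 0.025·1016 = 153.4.
ΔQ = 1213.3333 − 1016 = 197.3333; wedge = 168.2 − 153.4 = 14.8.
DWL = ½ × 197.3333 × 14.8 = $1460.27.

$1460.27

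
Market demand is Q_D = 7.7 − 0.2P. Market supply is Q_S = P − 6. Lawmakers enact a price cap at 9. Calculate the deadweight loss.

In inverse form: demand P = 38.5 − 5Q, supply P = 6 + Q.
Competitive equilibrium: 38.5 − 5Q = 6 + Q → Q* = 5.4167, P* = 11.4167.
At the ceiling P = 9, quantity supplied = (9 − 6)/1 = 3.
Willingness to pay at Q' = 3: 38.5 − 5·3 = 23.5.
ΔQ = 5.4167 − 3 = 2.4167; wedge = 23.5 − 9 = 14.5.
Welfare loss = ½ × 2.4167 × 14.5 = 17.52.

17.52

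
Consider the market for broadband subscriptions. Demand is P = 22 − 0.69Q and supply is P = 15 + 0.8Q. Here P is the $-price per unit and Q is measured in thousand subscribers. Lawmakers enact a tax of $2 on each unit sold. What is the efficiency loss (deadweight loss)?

Competitive equilibrium: 22 − 0.69Q = 15 + 0.8Q → Q* = 4.698, P* = 18.7584.
With the tax, the buyer price exceeds the seller price by 2: (22 − 0.69Q) − (15 + 0.8Q) = 2 → Q' = 3.3557.
ΔQ = 4.698 − 3.3557 = 1.3423; the wedge equals the tax, 2.
DWL = ½ × 1.3423 × 2 = $1.34 thousand.

$1.34 thousand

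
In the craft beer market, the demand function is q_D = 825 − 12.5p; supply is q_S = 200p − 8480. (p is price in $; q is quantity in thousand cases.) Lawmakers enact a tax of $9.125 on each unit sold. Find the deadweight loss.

In inverse form: demand p = 66 − 0.08q, supply p = 42.4 + 0.005q.
Competitive equilibrium: 66 − 0.08q = 42.4 + 0.005q → q* = 277.6471, p* = 43.7882.
With the tax, the buyer price exceeds the seller price by 9.125: (66 − 0.08q) − (42.4 + 0.005q) = 9.125 → q' = 170.2941.
Δq = 277.6471 − 170.2941 = 107.353; the wedge equals the tax, 9.125.
The triangle = ½ × 107.353 × 9.125 = $489.80 thousand.

$489.80 thousand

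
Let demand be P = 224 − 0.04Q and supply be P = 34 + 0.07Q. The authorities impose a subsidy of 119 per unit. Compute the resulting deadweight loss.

64368.18

Competitive equilibrium: 224 − 0.04Q = 34 + 0.07Q → Q* = 1727.2727, P* = 154.9091.
The subsidy lowers effective supply by 119: P = 0.07Q − 85.
New quantity: 224 − 0.04Q = 0.07Q − 85 → Q' = 2809.0909.
Overproduction ΔQ = 2809.0909 − 1727.2727 = 1081.8182; wedge = subsidy = 119.
Deadweight loss = ½ × 1081.8182 × 119 = 64368.18.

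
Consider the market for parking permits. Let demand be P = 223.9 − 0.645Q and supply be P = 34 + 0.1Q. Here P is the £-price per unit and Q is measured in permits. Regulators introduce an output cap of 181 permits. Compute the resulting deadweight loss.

Competitive equilibrium: 223.9 − 0.645Q = 34 + 0.1Q → Q* = 254.8993, P* = 59.4899.
At Q = 181: demand price = 223.9 − 0.645·181 = 107.155; supply price = 34 + 0.1·181 = 52.1.
ΔQ = 254.8993 − 181 = 73.8993; wedge = 107.155 − 52.1 = 55.055.
DWL = ½ × 73.8993 × 55.055 = £2034.26.

£2034.26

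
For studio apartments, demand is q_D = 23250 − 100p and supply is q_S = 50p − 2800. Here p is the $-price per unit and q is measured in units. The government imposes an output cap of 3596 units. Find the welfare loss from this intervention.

In inverse form: demand p = 232.5 − 0.01q, supply p = 56 + 0.02q.
Competitive equilibrium: 232.5 − 0.01q = 56 + 0.02q → q* = 5883.3333, p* = 173.6667.
At q = 3596: demand price = 232.5 − 0.01·3596 = 196.54; supply price = 56 + 0.02·3596 = 127.92.
Δq = 5883.3333 − 3596 = 2287.3333; wedge = 196.54 − 127.92 = 68.62.
Deadweight loss = ½ × 2287.3333 × 68.62 = $78478.41.

$78478.41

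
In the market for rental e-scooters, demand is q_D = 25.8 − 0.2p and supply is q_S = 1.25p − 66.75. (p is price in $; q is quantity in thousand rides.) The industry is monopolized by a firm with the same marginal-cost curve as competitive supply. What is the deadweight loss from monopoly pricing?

In inverse form: demand p = 129 − 5q, supply p = 53.4 + 0.8q.
Competitive equilibrium: 129 − 5q = 53.4 + 0.8q → q* = 13.0345, p* = 63.8276.
Marginal revenue: MR = 129 − 10q. Set MR = MC: 129 − 10q = 53.4 + 0.8q → q_m = 7.
Price p_m = 129 − 5·7 = 94; MC(q_m) = 53.4 + 0.8·7 = 59.
Competitive q* = 13.0345, so Δq = 6.0345; wedge = 94 − 59 = 35.
Deadweight loss = ½ × 6.0345 × 35 = $105.60 thousand.

$105.60 thousand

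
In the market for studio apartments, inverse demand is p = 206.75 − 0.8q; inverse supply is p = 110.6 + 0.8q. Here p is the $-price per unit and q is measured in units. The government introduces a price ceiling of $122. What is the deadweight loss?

Competitive equilibrium: 206.75 − 0.8q = 110.6 + 0.8q → q* = 60.0938, p* = 158.675.
At the ceiling p = 122, quantity supplied = (122 − 110.6)/0.8 = 14.25.
Willingness to pay at q' = 14.25: 206.75 − 0.8·14.25 = 195.35.
Δq = 60.0938 − 14.25 = 45.8438; wedge = 195.35 − 122 = 73.35.
Welfare loss = ½ × 45.8438 × 73.35 = $1681.32.

$1681.32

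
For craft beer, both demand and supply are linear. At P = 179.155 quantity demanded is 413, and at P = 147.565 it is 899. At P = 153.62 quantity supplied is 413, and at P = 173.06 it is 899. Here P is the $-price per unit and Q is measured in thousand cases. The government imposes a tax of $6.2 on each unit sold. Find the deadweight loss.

$183.05 thousand

Demand slope = (147.565 − 179.155)/(899 − 413) = −0.065, so P = 206 − 0.065Q.
Supply slope = (173.06 − 153.62)/(899 − 413) = 0.04, so P = 137.1 + 0.04Q.
Competitive equilibrium: 206 − 0.065Q = 137.1 + 0.04Q → Q* = 656.1905, P* = 163.3476.
With the tax, the buyer price exceeds the seller price by 6.2: (206 − 0.065Q) − (137.1 + 0.04Q) = 6.2 → Q' = 597.1429.
ΔQ = 656.1905 − 597.1429 = 59.0476; the wedge equals the tax, 6.2.
Welfare loss = ½ × 59.0476 × 6.2 = $183.05 thousand.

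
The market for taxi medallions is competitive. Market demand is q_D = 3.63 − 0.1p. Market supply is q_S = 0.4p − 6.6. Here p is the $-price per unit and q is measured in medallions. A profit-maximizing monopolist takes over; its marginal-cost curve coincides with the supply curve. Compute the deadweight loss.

$3.10

In inverse form: demand p = 36.3 − 10q, supply p = 16.5 + 2.5q.
Competitive equilibrium: 36.3 − 10q = 16.5 + 2.5q → q* = 1.584, p* = 20.46.
Marginal revenue: MR = 36.3 − 20q. Set MR = MC: 36.3 − 20q = 16.5 + 2.5q → q_m = 0.88.
Price p_m = 36.3 − 10·0.88 = 27.5; MC(q_m) = 16.5 + 2.5·0.88 = 18.7.
Competitive q* = 1.584, so Δq = 0.704; wedge = 27.5 − 18.7 = 8.8.
The triangle = ½ × 0.704 × 8.8 = $3.10.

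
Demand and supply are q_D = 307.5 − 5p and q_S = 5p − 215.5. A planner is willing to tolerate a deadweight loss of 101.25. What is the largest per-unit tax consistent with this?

9

In inverse form: demand p = 61.5 − 0.2q, supply p = 43.1 + 0.2q.
Competitive equilibrium: 61.5 − 0.2q = 43.1 + 0.2q → q* = 46, p* = 52.3.
A tax t gives Δq = t/0.4 and wedge t, so DWL = t²/0.8.
t²/0.8 = 101.25 → t² = 81 → t = 9.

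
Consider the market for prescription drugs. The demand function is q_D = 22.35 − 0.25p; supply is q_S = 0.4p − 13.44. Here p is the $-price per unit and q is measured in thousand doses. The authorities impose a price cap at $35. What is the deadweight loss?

$209.28 thousand

In inverse form: demand p = 89.4 − 4q, supply p = 33.6 + 2.5q.
Competitive equilibrium: 89.4 − 4q = 33.6 + 2.5q → q* = 8.5846, p* = 55.0615.
At the ceiling p = 35, quantity supplied = (35 − 33.6)/2.5 = 0.56.
Willingness to pay at q' = 0.56: 89.4 − 4·0.56 = 87.16.
Δq = 8.5846 − 0.56 = 8.0246; wedge = 87.16 − 35 = 52.16.
DWL = ½ × 8.0246 × 52.16 = $209.28 thousand.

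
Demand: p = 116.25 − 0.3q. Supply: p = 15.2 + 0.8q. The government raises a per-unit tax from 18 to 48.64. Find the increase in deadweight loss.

Competitive equilibrium: 116.25 − 0.3q = 15.2 + 0.8q → q* = 91.8636, p* = 88.6909.
For a per-unit tax t: Δq = t/1.1, so DWL = ½·t·(t/1.1) = t²/2.2.
At t = 18: DWL = 147.273. At t = 48.64: DWL = 1075.386.
Increase = 1075.386 − 147.273 = 928.11.

928.11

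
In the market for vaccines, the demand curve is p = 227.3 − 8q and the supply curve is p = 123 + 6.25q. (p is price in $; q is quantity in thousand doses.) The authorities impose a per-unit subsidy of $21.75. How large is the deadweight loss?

Competitive equilibrium: 227.3 − 8q = 123 + 6.25q → q* = 7.3193, p* = 168.7456.
The subsidy lowers effective supply by 21.75: p = 101.25 + 6.25q.
New quantity: 227.3 − 8q = 101.25 + 6.25q → q' = 8.8456.
Overproduction Δq = 8.8456 − 7.3193 = 1.5263; wedge = subsidy = 21.75.
DWL = ½ × 1.5263 × 21.75 = $16.60 thousand.

$16.60 thousand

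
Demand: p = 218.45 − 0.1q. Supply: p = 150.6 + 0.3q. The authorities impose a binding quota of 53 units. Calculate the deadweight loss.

Competitive equilibrium: 218.45 − 0.1q = 150.6 + 0.3q → q* = 169.625, p* = 201.4875.
At q = 53: demand price = 218.45 − 0.1·53 = 213.15; supply price = 150.6 + 0.3·53 = 166.5.
Δq = 169.625 − 53 = 116.625; wedge = 213.15 − 166.5 = 46.65.
Welfare loss = ½ × 116.625 × 46.65 = 2720.28.

2720.28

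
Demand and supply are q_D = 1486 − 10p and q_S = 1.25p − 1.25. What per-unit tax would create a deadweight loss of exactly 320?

24

In inverse form: demand p = 148.6 − 0.1q, supply p = 1 + 0.8q.
Competitive equilibrium: 148.6 − 0.1q = 1 + 0.8q → q* = 164, p* = 132.2.
A tax t gives Δq = t/0.9 and wedge t, so DWL = t²/1.8.
t²/1.8 = 320 → t² = 576 → t = 24.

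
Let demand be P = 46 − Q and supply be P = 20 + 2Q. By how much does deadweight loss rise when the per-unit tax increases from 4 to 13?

25.50

Competitive equilibrium: 46 − Q = 20 + 2Q → Q* = 8.6667, P* = 37.3333.
For a per-unit tax t: ΔQ = t/3, so DWL = ½·t·(t/3) = t²/6.
At t = 4: DWL = 2.667. At t = 13: DWL = 28.167.
Increase = 28.167 − 2.667 = 25.50.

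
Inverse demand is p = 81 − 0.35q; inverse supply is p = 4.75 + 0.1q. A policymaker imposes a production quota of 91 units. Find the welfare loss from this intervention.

1384.54

Competitive equilibrium: 81 − 0.35q = 4.75 + 0.1q → q* = 169.4444, p* = 21.6944.
At q = 91: demand price = 81 − 0.35·91 = 49.15; supply price = 4.75 + 0.1·91 = 13.85.
Δq = 169.4444 − 91 = 78.4444; wedge = 49.15 − 13.85 = 35.3.
Welfare loss = ½ × 78.4444 × 35.3 = 1384.54.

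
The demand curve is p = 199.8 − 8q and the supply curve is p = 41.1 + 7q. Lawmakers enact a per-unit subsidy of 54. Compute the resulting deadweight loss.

97.20

Competitive equilibrium: 199.8 − 8q = 41.1 + 7q → q* = 10.58, p* = 115.16.
The subsidy lowers effective supply by 54: p = 7q − 12.9.
New quantity: 199.8 − 8q = 7q − 12.9 → q' = 14.18.
Overproduction Δq = 14.18 − 10.58 = 3.6; wedge = subsidy = 54.
DWL = ½ × 3.6 × 54 = 97.20.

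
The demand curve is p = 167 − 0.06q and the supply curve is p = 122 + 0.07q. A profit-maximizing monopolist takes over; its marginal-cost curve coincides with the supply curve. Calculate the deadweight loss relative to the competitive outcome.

776.69

Competitive equilibrium: 167 − 0.06q = 122 + 0.07q → q* = 346.1538, p* = 146.2308.
Marginal revenue: MR = 167 − 0.12q. Set MR = MC: 167 − 0.12q = 122 + 0.07q → q_m = 236.8421.
Price p_m = 167 − 0.06·236.8421 = 152.7895; MC(q_m) = 122 + 0.07·236.8421 = 138.5789.
Competitive q* = 346.1538, so Δq = 109.3117; wedge = 152.7895 − 138.5789 = 14.2106.
DWL = ½ × 109.3117 × 14.2106 = 776.69.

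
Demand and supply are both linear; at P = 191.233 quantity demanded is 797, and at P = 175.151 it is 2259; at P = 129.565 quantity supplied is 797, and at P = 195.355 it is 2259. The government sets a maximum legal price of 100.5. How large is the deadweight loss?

85466.35

Demand slope = (175.151 − 191.233)/(2259 − 797) = −0.011, so P = 200 − 0.011Q.
Supply slope = (195.355 − 129.565)/(2259 − 797) = 0.045, so P = 93.7 + 0.045Q.
Competitive equilibrium: 200 − 0.011Q = 93.7 + 0.045Q → Q* = 1898.21429, P* = 179.11964.
At the ceiling P = 100.5, quantity supplied = (100.5 − 93.7)/0.045 = 151.11111.
Willingness to pay at Q' = 151.11111: 200 − 0.011·151.11111 = 198.33778.
ΔQ = 1898.21429 − 151.11111 = 1747.10318; wedge = 198.33778 − 100.5 = 97.83778.
DWL = ½ × 1747.10318 × 97.83778 = 85466.35.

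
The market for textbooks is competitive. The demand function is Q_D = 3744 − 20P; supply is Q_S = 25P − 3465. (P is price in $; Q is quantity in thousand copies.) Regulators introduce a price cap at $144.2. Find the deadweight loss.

In inverse form: demand P = 187.2 − 0.05Q, supply P = 138.6 + 0.04Q.
Competitive equilibrium: 187.2 − 0.05Q = 138.6 + 0.04Q → Q* = 540, P* = 160.2.
At the ceiling P = 144.2, quantity supplied = (144.2 − 138.6)/0.04 = 140.
Willingness to pay at Q' = 140: 187.2 − 0.05·140 = 180.2.
ΔQ = 540 − 140 = 400; wedge = 180.2 − 144.2 = 36.
The triangle = ½ × 400 × 36 = $7200 thousand.

$7200 thousand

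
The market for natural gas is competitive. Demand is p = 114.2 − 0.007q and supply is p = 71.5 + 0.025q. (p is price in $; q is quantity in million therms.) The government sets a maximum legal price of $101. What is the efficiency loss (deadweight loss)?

$381.31 million

Competitive equilibrium: 114.2 − 0.007q = 71.5 + 0.025q → q* = 1334.375, p* = 104.8594.
At the ceiling p = 101, quantity supplied = (101 − 71.5)/0.025 = 1180.
Willingness to pay at q' = 1180: 114.2 − 0.007·1180 = 105.94.
Δq = 1334.375 − 1180 = 154.375; wedge = 105.94 − 101 = 4.94.
Welfare loss = ½ × 154.375 × 4.94 = $381.31 million.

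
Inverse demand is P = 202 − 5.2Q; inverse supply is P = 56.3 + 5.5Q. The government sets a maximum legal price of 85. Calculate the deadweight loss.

377.37

Competitive equilibrium: 202 − 5.2Q = 56.3 + 5.5Q → Q* = 13.6168, P* = 131.1925.
At the ceiling P = 85, quantity supplied = (85 − 56.3)/5.5 = 5.2182.
Willingness to pay at Q' = 5.2182: 202 − 5.2·5.2182 = 174.8654.
ΔQ = 13.6168 − 5.2182 = 8.3986; wedge = 174.8654 − 85 = 89.8654.
Deadweight loss = ½ × 8.3986 × 89.8654 = 377.37.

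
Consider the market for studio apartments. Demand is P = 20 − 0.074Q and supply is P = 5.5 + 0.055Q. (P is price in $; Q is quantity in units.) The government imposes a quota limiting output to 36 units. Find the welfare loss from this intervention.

Competitive equilibrium: 20 − 0.074Q = 5.5 + 0.055Q → Q* = 112.4031, P* = 11.6822.
At Q = 36: demand price = 20 − 0.074·36 = 17.336; supply price = 5.5 + 0.055·36 = 7.48.
ΔQ = 112.4031 − 36 = 76.4031; wedge = 17.336 − 7.48 = 9.856.
The triangle = ½ × 76.4031 × 9.856 = $376.51.

$376.51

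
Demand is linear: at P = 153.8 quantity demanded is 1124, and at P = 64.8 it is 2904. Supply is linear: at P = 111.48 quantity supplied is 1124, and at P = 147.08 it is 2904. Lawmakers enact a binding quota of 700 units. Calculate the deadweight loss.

Demand slope = (64.8 − 153.8)/(2904 − 1124) = −0.05, so P = 210 − 0.05Q.
Supply slope = (147.08 − 111.48)/(2904 − 1124) = 0.02, so P = 89 + 0.02Q.
Competitive equilibrium: 210 − 0.05Q = 89 + 0.02Q → Q* = 1728.5714, P* = 123.5714.
At Q = 700: demand price = 210 − 0.05·700 = 175; supply price = 89 + 0.02·700 = 103.
ΔQ = 1728.5714 − 700 = 1028.5714; wedge = 175 − 103 = 72.
DWL = ½ × 1028.5714 × 72 = 37028.57.

37028.57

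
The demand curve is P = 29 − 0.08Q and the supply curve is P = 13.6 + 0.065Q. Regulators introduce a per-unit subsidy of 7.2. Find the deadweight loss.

Competitive equilibrium: 29 − 0.08Q = 13.6 + 0.065Q → Q* = 106.2069, P* = 20.5034.
The subsidy lowers effective supply by 7.2: P = 6.4 + 0.065Q.
New quantity: 29 − 0.08Q = 6.4 + 0.065Q → Q' = 155.8621.
Overproduction ΔQ = 155.8621 − 106.2069 = 49.6552; wedge = subsidy = 7.2.
Deadweight loss = ½ × 49.6552 × 7.2 = 178.76.

178.76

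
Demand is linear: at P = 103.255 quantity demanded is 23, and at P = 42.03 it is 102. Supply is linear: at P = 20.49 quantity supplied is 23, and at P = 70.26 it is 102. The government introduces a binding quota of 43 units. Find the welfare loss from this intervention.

1063.44

Demand slope = (42.03 − 103.255)/(102 − 23) = −0.775, so P = 121.08 − 0.775Q.
Supply slope = (70.26 − 20.49)/(102 − 23) = 0.63, so P = 6 + 0.63Q.
Competitive equilibrium: 121.08 − 0.775Q = 6 + 0.63Q → Q* = 81.9075, P* = 57.6017.
At Q = 43: demand price = 121.08 − 0.775·43 = 87.755; supply price = 6 + 0.63·43 = 33.09.
ΔQ = 81.9075 − 43 = 38.9075; wedge = 87.755 − 33.09 = 54.665.
DWL = ½ × 38.9075 × 54.665 = 1063.44.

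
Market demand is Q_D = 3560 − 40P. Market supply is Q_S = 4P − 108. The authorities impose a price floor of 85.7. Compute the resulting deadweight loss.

In inverse form: demand P = 89 − 0.025Q, supply P = 27 + 0.25Q.
Competitive equilibrium: 89 − 0.025Q = 27 + 0.25Q → Q* = 225.4545, P* = 83.3636.
At the floor P = 85.7, quantity demanded = (89 − 85.7)/0.025 = 132.
Sellers' marginal cost at Q' = 132: 27 + 0.25·132 = 60.
ΔQ = 225.4545 − 132 = 93.4545; wedge = 85.7 − 60 = 25.7.
Welfare loss = ½ × 93.4545 × 25.7 = 1200.89.

1200.89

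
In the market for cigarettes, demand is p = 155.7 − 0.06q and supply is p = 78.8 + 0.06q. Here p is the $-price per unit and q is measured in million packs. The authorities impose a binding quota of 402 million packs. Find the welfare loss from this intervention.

Competitive equilibrium: 155.7 − 0.06q = 78.8 + 0.06q → q* = 640.8333, p* = 117.25.
At q = 402: demand price = 155.7 − 0.06·402 = 131.58; supply price = 78.8 + 0.06·402 = 102.92.
Δq = 640.8333 − 402 = 238.8333; wedge = 131.58 − 102.92 = 28.66.
The triangle = ½ × 238.8333 × 28.66 = $3422.48 million.

$3422.48 million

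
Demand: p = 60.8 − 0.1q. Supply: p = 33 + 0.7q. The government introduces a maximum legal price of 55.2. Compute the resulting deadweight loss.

Competitive equilibrium: 60.8 − 0.1q = 33 + 0.7q → q* = 34.75, p* = 57.325.
At the ceiling p = 55.2, quantity supplied = (55.2 − 33)/0.7 = 31.7143.
Willingness to pay at q' = 31.7143: 60.8 − 0.1·31.7143 = 57.6286.
Δq = 34.75 − 31.7143 = 3.0357; wedge = 57.6286 − 55.2 = 2.4286.
The triangle = ½ × 3.0357 × 2.4286 = 3.69.

3.69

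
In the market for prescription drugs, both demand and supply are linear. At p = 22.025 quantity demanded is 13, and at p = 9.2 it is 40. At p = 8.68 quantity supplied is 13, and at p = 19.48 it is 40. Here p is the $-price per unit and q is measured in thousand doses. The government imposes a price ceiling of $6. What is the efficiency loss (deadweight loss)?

$210.82 thousand

Demand slope = (9.2 − 22.025)/(40 − 13) = −0.475, so p = 28.2 − 0.475q.
Supply slope = (19.48 − 8.68)/(40 − 13) = 0.4, so p = 3.48 + 0.4q.
Competitive equilibrium: 28.2 − 0.475q = 3.48 + 0.4q → q* = 28.2514, p* = 14.7806.
At the ceiling p = 6, quantity supplied = (6 − 3.48)/0.4 = 6.3.
Willingness to pay at q' = 6.3: 28.2 − 0.475·6.3 = 25.2075.
Δq = 28.2514 − 6.3 = 21.9514; wedge = 25.2075 − 6 = 19.2075.
Welfare loss = ½ × 21.9514 × 19.2075 = $210.82 thousand.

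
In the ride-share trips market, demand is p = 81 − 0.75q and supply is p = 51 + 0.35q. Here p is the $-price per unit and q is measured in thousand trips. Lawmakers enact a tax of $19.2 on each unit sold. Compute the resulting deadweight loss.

$167.56 thousand

Competitive equilibrium: 81 − 0.75q = 51 + 0.35q → q* = 27.2727, p* = 60.5455.
With the tax, the buyer price exceeds the seller price by 19.2: (81 − 0.75q) − (51 + 0.35q) = 19.2 → q' = 9.8182.
Δq = 27.2727 − 9.8182 = 17.4545; the wedge equals the tax, 19.2.
The triangle = ½ × 17.4545 × 19.2 = $167.56 thousand.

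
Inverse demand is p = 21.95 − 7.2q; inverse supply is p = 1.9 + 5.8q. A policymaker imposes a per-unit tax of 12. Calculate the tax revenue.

Competitive equilibrium: 21.95 − 7.2q = 1.9 + 5.8q → q* = 1.5423, p* = 10.8454.
With the tax, the buyer price exceeds the seller price by 12: (21.95 − 7.2q) − (1.9 + 5.8q) = 12 → q' = 0.6192.
Tax revenue = 12 × 0.6192 = 7.43.

7.43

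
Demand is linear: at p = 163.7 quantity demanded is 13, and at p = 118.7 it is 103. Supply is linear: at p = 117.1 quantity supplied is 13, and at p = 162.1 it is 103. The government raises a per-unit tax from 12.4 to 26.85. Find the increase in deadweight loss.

Demand slope = (118.7 − 163.7)/(103 − 13) = −0.5, so p = 170.2 − 0.5q.
Supply slope = (162.1 − 117.1)/(103 − 13) = 0.5, so p = 110.6 + 0.5q.
Competitive equilibrium: 170.2 − 0.5q = 110.6 + 0.5q → q* = 59.6, p* = 140.4.
For a per-unit tax t: Δq = t/1, so DWL = ½·t·(t/1) = t²/2.
At t = 12.4: DWL = 76.88. At t = 26.85: DWL = 360.461.
Increase = 360.461 − 76.88 = 283.58.

283.58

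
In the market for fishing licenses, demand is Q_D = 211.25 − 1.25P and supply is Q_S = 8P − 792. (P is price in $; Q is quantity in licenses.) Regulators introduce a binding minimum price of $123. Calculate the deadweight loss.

In inverse form: demand P = 169 − 0.8Q, supply P = 99 + 0.125Q.
Competitive equilibrium: 169 − 0.8Q = 99 + 0.125Q → Q* = 75.6757, P* = 108.4595.
At the floor P = 123, quantity demanded = (169 − 123)/0.8 = 57.5.
Sellers' marginal cost at Q' = 57.5: 99 + 0.125·57.5 = 106.1875.
ΔQ = 75.6757 − 57.5 = 18.1757; wedge = 123 − 106.1875 = 16.8125.
Deadweight loss = ½ × 18.1757 × 16.8125 = $152.79.

$152.79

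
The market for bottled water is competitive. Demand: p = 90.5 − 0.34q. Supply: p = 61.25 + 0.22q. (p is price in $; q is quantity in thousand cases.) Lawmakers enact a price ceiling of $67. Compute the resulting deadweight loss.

$190.68 thousand

Competitive equilibrium: 90.5 − 0.34q = 61.25 + 0.22q → q* = 52.2321, p* = 72.7411.
At the ceiling p = 67, quantity supplied = (67 − 61.25)/0.22 = 26.1364.
Willingness to pay at q' = 26.1364: 90.5 − 0.34·26.1364 = 81.6136.
Δq = 52.2321 − 26.1364 = 26.0957; wedge = 81.6136 − 67 = 14.6136.
Deadweight loss = ½ × 26.0957 × 14.6136 = $190.68 thousand.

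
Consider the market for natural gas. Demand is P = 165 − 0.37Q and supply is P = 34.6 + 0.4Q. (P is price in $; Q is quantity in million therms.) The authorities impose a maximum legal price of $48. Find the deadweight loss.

Competitive equilibrium: 165 − 0.37Q = 34.6 + 0.4Q → Q* = 169.3506, P* = 102.3403.
At the ceiling P = 48, quantity supplied = (48 − 34.6)/0.4 = 33.5.
Willingness to pay at Q' = 33.5: 165 − 0.37·33.5 = 152.605.
ΔQ = 169.3506 − 33.5 = 135.8506; wedge = 152.605 − 48 = 104.605.
Deadweight loss = ½ × 135.8506 × 104.605 = $7105.33 million.

$7105.33 million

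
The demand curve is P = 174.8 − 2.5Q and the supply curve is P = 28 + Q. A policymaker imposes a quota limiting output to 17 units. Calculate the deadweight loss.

Competitive equilibrium: 174.8 − 2.5Q = 28 + Q → Q* = 41.9429, P* = 69.9429.
At Q = 17: demand price = 174.8 − 2.5·17 = 132.3; supply price = 28 + 1·17 = 45.
ΔQ = 41.9429 − 17 = 24.9429; wedge = 132.3 − 45 = 87.3.
The triangle = ½ × 24.9429 × 87.3 = 1088.76.

1088.76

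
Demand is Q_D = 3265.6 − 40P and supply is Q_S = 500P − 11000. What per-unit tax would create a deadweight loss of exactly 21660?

In inverse form: demand P = 81.64 − 0.025Q, supply P = 22 + 0.002Q.
Competitive equilibrium: 81.64 − 0.025Q = 22 + 0.002Q → Q* = 2208.8889, P* = 26.4178.
A tax t gives ΔQ = t/0.027 and wedge t, so DWL = t²/0.054.
t²/0.054 = 21660 → t² = 1169.64 → t = 34.2.

34.2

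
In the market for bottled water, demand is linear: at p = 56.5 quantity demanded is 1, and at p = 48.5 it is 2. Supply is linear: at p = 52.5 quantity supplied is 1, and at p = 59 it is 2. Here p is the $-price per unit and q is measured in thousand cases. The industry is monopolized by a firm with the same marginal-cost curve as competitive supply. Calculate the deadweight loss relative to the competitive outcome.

Demand slope = (48.5 − 56.5)/(2 − 1) = −8, so p = 64.5 − 8q.
Supply slope = (59 − 52.5)/(2 − 1) = 6.5, so p = 46 + 6.5q.
Competitive equilibrium: 64.5 − 8q = 46 + 6.5q → q* = 1.2759, p* = 54.2931.
Marginal revenue: MR = 64.5 − 16q. Set MR = MC: 64.5 − 16q = 46 + 6.5q → q_m = 0.8222.
Price p_m = 64.5 − 8·0.8222 = 57.9224; MC(q_m) = 46 + 6.5·0.8222 = 51.3443.
Competitive q* = 1.2759, so Δq = 0.4537; wedge = 57.9224 − 51.3443 = 6.5781.
Welfare loss = ½ × 0.4537 × 6.5781 = $1.49 thousand.

$1.49 thousand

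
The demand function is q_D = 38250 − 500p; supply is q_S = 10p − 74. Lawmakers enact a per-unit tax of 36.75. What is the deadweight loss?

6620.40

In inverse form: demand p = 76.5 − 0.002q, supply p = 7.4 + 0.1q.
Competitive equilibrium: 76.5 − 0.002q = 7.4 + 0.1q → q* = 677.451, p* = 75.1451.
With the tax, the buyer price exceeds the seller price by 36.75: (76.5 − 0.002q) − (7.4 + 0.1q) = 36.75 → q' = 317.1569.
Δq = 677.451 − 317.1569 = 360.2941; the wedge equals the tax, 36.75.
Welfare loss = ½ × 360.2941 × 36.75 = 6620.40.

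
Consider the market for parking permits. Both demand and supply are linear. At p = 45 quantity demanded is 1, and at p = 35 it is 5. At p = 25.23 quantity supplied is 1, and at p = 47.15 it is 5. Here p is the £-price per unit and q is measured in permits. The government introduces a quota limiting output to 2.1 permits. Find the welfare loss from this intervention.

£7.57

Demand slope = (35 − 45)/(5 − 1) = −2.5, so p = 47.5 − 2.5q.
Supply slope = (47.15 − 25.23)/(5 − 1) = 5.48, so p = 19.75 + 5.48q.
Competitive equilibrium: 47.5 − 2.5q = 19.75 + 5.48q → q* = 3.4774, p* = 38.8064.
At q = 2.1: demand price = 47.5 − 2.5·2.1 = 42.25; supply price = 19.75 + 5.48·2.1 = 31.258.
Δq = 3.4774 − 2.1 = 1.3774; wedge = 42.25 − 31.258 = 10.992.
Welfare loss = ½ × 1.3774 × 10.992 = £7.57.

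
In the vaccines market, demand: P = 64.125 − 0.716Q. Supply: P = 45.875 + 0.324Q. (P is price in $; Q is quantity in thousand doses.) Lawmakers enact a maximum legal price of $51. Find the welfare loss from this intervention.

$1.56 thousand

Competitive equilibrium: 64.125 − 0.716Q = 45.875 + 0.324Q → Q* = 17.5481, P* = 51.5606.
At the ceiling P = 51, quantity supplied = (51 − 45.875)/0.324 = 15.8179.
Willingness to pay at Q' = 15.8179: 64.125 − 0.716·15.8179 = 52.7994.
ΔQ = 17.5481 − 15.8179 = 1.7302; wedge = 52.7994 − 51 = 1.7994.
The triangle = ½ × 1.7302 × 1.7994 = $1.56 thousand.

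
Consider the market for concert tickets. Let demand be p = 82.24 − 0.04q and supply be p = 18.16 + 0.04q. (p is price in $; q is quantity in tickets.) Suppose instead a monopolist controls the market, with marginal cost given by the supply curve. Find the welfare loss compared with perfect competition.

$2851.56

Competitive equilibrium: 82.24 − 0.04q = 18.16 + 0.04q → q* = 801, p* = 50.2.
Marginal revenue: MR = 82.24 − 0.08q. Set MR = MC: 82.24 − 0.08q = 18.16 + 0.04q → q_m = 534.
Price p_m = 82.24 − 0.04·534 = 60.88; MC(q_m) = 18.16 + 0.04·534 = 39.52.
Competitive q* = 801, so Δq = 267; wedge = 60.88 − 39.52 = 21.36.
Welfare loss = ½ × 267 × 21.36 = $2851.56.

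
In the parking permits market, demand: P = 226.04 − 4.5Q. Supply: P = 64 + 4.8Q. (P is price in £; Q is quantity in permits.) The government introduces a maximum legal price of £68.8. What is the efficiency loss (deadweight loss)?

Competitive equilibrium: 226.04 − 4.5Q = 64 + 4.8Q → Q* = 17.42366, P* = 147.63355.
At the ceiling P = 68.8, quantity supplied = (68.8 − 64)/4.8 = 1.
Willingness to pay at Q' = 1: 226.04 − 4.5·1 = 221.54.
ΔQ = 17.42366 − 1 = 16.42366; wedge = 221.54 − 68.8 = 152.74.
Deadweight loss = ½ × 16.42366 × 152.74 = £1254.27.

£1254.27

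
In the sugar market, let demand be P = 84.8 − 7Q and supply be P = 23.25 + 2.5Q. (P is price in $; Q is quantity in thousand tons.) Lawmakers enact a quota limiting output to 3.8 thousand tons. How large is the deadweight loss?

$34.09 thousand

Competitive equilibrium: 84.8 − 7Q = 23.25 + 2.5Q → Q* = 6.4789, P* = 39.4474.
At Q = 3.8: demand price = 84.8 − 7·3.8 = 58.2; supply price = 23.25 + 2.5·3.8 = 32.75.
ΔQ = 6.4789 − 3.8 = 2.6789; wedge = 58.2 − 32.75 = 25.45.
The triangle = ½ × 2.6789 × 25.45 = $34.09 thousand.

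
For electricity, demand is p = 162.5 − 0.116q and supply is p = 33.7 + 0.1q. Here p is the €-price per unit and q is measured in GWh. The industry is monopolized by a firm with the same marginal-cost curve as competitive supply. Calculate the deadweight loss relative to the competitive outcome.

Competitive equilibrium: 162.5 − 0.116q = 33.7 + 0.1q → q* = 596.2963, p* = 93.3296.
Marginal revenue: MR = 162.5 − 0.232q. Set MR = MC: 162.5 − 0.232q = 33.7 + 0.1q → q_m = 387.9518.
Price p_m = 162.5 − 0.116·387.9518 = 117.4976; MC(q_m) = 33.7 + 0.1·387.9518 = 72.4952.
Competitive q* = 596.2963, so Δq = 208.3445; wedge = 117.4976 − 72.4952 = 45.0024.
DWL = ½ × 208.3445 × 45.0024 = €4688.

€4688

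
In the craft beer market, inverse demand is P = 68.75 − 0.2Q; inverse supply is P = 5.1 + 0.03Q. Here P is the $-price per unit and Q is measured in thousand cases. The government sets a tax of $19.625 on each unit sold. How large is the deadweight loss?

$837.26 thousand

Competitive equilibrium: 68.75 − 0.2Q = 5.1 + 0.03Q → Q* = 276.7391, P* = 13.4022.
With the tax, the buyer price exceeds the seller price by 19.625: (68.75 − 0.2Q) − (5.1 + 0.03Q) = 19.625 → Q' = 191.413.
ΔQ = 276.7391 − 191.413 = 85.3261; the wedge equals the tax, 19.625.
DWL = ½ × 85.3261 × 19.625 = $837.26 thousand.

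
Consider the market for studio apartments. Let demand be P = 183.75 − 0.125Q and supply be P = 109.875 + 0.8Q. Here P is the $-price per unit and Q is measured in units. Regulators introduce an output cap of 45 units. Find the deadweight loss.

Competitive equilibrium: 183.75 − 0.125Q = 109.875 + 0.8Q → Q* = 79.8649, P* = 173.7669.
At Q = 45: demand price = 183.75 − 0.125·45 = 178.125; supply price = 109.875 + 0.8·45 = 145.875.
ΔQ = 79.8649 − 45 = 34.8649; wedge = 178.125 − 145.875 = 32.25.
DWL = ½ × 34.8649 × 32.25 = $562.20.

$562.20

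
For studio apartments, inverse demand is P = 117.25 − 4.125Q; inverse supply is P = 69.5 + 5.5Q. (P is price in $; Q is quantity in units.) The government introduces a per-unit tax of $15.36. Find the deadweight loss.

$12.26

Competitive equilibrium: 117.25 − 4.125Q = 69.5 + 5.5Q → Q* = 4.961, P* = 96.7857.
With the tax, the buyer price exceeds the seller price by 15.36: (117.25 − 4.125Q) − (69.5 + 5.5Q) = 15.36 → Q' = 3.3652.
ΔQ = 4.961 − 3.3652 = 1.5958; the wedge equals the tax, 15.36.
Deadweight loss = ½ × 1.5958 × 15.36 = $12.26.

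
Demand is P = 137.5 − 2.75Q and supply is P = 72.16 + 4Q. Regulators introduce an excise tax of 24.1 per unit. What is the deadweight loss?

Competitive equilibrium: 137.5 − 2.75Q = 72.16 + 4Q → Q* = 9.68, P* = 110.88.
With the tax, the buyer price exceeds the seller price by 24.1: (137.5 − 2.75Q) − (72.16 + 4Q) = 24.1 → Q' = 6.1096.
ΔQ = 9.68 − 6.1096 = 3.5704; the wedge equals the tax, 24.1.
DWL = ½ × 3.5704 × 24.1 = 43.02.

43.02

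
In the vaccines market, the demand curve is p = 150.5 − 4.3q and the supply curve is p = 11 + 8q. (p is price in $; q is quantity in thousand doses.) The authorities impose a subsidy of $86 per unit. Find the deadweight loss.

Competitive equilibrium: 150.5 − 4.3q = 11 + 8q → q* = 11.3415, p* = 101.7317.
The subsidy lowers effective supply by 86: p = 8q − 75.
New quantity: 150.5 − 4.3q = 8q − 75 → q' = 18.3333.
Overproduction Δq = 18.3333 − 11.3415 = 6.9918; wedge = subsidy = 86.
Welfare loss = ½ × 6.9918 × 86 = $300.65 thousand.

$300.65 thousand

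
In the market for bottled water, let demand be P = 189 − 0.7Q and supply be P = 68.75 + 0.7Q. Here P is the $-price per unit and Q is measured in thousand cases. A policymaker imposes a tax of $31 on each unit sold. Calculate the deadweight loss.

Competitive equilibrium: 189 − 0.7Q = 68.75 + 0.7Q → Q* = 85.8929, P* = 128.875.
With the tax, the buyer price exceeds the seller price by 31: (189 − 0.7Q) − (68.75 + 0.7Q) = 31 → Q' = 63.75.
ΔQ = 85.8929 − 63.75 = 22.1429; the wedge equals the tax, 31.
The triangle = ½ × 22.1429 × 31 = $343.21 thousand.

$343.21 thousand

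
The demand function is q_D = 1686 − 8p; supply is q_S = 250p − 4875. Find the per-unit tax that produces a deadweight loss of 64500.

In inverse form: demand p = 210.75 − 0.125q, supply p = 19.5 + 0.004q.
Competitive equilibrium: 210.75 − 0.125q = 19.5 + 0.004q → q* = 1482.5581, p* = 25.4302.
A tax t gives Δq = t/0.129 and wedge t, so DWL = t²/0.258.
t²/0.258 = 64500 → t² = 16641 → t = 129.

129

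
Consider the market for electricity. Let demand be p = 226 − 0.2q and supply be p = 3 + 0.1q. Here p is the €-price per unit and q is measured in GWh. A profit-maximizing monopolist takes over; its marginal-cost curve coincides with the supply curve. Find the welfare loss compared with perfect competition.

Competitive equilibrium: 226 − 0.2q = 3 + 0.1q → q* = 743.3333, p* = 77.3333.
Marginal revenue: MR = 226 − 0.4q. Set MR = MC: 226 − 0.4q = 3 + 0.1q → q_m = 446.
Price p_m = 226 − 0.2·446 = 136.8; MC(q_m) = 3 + 0.1·446 = 47.6.
Competitive q* = 743.3333, so Δq = 297.3333; wedge = 136.8 − 47.6 = 89.2.
DWL = ½ × 297.3333 × 89.2 = €13261.07.

€13261.07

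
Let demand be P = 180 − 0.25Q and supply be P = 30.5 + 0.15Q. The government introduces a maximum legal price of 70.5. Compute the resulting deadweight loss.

2293.37

Competitive equilibrium: 180 − 0.25Q = 30.5 + 0.15Q → Q* = 373.75, P* = 86.5625.
At the ceiling P = 70.5, quantity supplied = (70.5 − 30.5)/0.15 = 266.6667.
Willingness to pay at Q' = 266.6667: 180 − 0.25·266.6667 = 113.3333.
ΔQ = 373.75 − 266.6667 = 107.0833; wedge = 113.3333 − 70.5 = 42.8333.
DWL = ½ × 107.0833 × 42.8333 = 2293.37.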